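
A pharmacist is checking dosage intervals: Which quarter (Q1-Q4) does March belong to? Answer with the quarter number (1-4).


Month: March (month 3)
Q1: January-March (months 1-3)
Q2: April-June (months 4-6)
Q3: July-September (months 7-9)
Q4: October-December (months 10-12)
Month 3 falls in Q1

1


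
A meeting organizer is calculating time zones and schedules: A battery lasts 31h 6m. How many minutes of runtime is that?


Hours: 31
Extra minutes: 6
Minutes per hour: 60
Hours to minutes: 31 x 60 = 1860
Total: 1860 + 6 = 1866

1866


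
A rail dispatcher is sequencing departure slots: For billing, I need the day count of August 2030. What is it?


Month: August
Year: 2030
August is a 31-day month
Total: 31 days

31


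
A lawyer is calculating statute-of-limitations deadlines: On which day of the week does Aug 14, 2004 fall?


Date: 2004-08-14
January 1, 2004 is a Thursday
Day of year: 227
Offset from Jan 1: 226 days
226 mod 7 = 2
Result: Saturday

Saturday


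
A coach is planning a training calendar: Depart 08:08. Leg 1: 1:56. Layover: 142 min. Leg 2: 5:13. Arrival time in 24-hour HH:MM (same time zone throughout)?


Depart: 08:08
Leg 1: +116 min -> 10:04
Layover: +142 min -> 12:26
Leg 2: +313 min -> 17:39
Total travel: 571 minutes = 9h 31m
Arrival: 17:39

17:39


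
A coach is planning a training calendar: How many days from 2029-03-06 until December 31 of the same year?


Start: March 06, 2029
End: December 31, 2029
Days left in March: 25
April: 30
May: 31
June: 30
July: 31
... plus remaining months
Sum of remaining months: 275
Total: 25 + 275 = 300

300


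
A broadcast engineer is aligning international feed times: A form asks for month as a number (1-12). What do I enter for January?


Calendar month order:
1. January <--
2. February
January is month number 1

1


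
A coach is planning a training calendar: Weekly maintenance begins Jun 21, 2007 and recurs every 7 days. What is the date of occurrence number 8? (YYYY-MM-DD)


First occurrence: 2007-06-21 (occurrence 1)
Each occurrence is 7 days after the previous.
Occurrence 8 is 7 weeks after the first.
7 weeks = 49 days
2007-06-21 + 49 days = 2007-08-09

2007-08-09


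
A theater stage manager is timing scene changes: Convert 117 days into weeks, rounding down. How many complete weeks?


Total days: 117
Days per week: 7
Division: 117 / 7 = 16 remainder 5
Complete weeks: 16
Remaining days: 5

16


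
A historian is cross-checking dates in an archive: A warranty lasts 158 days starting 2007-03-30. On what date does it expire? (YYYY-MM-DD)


Start: 2007-03-30
Adding 158 days
Days remaining in March: 1
After March: 157 days still to add
April 2007: 30 days, 127 remaining
May 2007: 31 days, 96 remaining
June 2007: 30 days, 66 remaining
July 2007: 31 days, 35 remaining
Result: 2007-09-04

2007-09-04


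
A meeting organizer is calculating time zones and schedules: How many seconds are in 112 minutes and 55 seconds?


Minutes: 112
Extra seconds: 55
Seconds per minute: 60
Minutes to seconds: 112 x 60 = 6720
Total: 6720 + 55 = 6775

6775


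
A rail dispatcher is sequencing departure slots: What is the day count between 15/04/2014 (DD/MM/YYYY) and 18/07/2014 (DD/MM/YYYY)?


Start date: 2014-04-15
End date: 2014-07-18
Apr 2014: +16 days
May 2014: +31 days
Jun 2014: +30 days
Jul 2014: +17 days
Total: 94 days

94


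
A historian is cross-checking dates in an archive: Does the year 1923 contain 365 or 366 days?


Year: 1923
Check leap year rules:
Divisible by 4? No
1923 is not a leap year
Days: 365

365


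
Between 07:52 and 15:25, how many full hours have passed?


Start: 07:52
End: 15:25
Hour difference: 15 - 7 = 8 hours
Minute difference: 25 - 52 = -27 minutes
Total minutes: 453
Complete hours: 453 / 60 = 7 (remainder 33)

7


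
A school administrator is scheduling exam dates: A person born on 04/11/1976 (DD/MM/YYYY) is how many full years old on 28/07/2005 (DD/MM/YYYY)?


Birth: 1976-11-04
Reference: 2005-07-28
Year difference: 2005 - 1976 = 29
Has birthday (11-04) occurred by 07-28? No
Birthday not yet reached this year -> subtract 1
Age in full years: 28

28


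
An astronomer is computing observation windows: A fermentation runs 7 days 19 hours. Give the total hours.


Days: 7
Extra hours: 19
Hours per day: 24
Days to hours: 7 x 24 = 168
Total: 168 + 19 = 187

187


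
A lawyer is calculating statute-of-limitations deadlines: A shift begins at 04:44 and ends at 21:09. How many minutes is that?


Start time: 04:44 = 284 minutes from midnight
End time: 21:09 = 1269 minutes from midnight
Difference: 1269 - 284 = 985 minutes
That is 16 hours and 25 minutes

985


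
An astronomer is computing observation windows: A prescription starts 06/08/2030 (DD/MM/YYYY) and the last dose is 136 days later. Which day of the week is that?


Start: 2030-08-06 (Tuesday)
Step 1 - find target date: add 136 days
  2030-08-06 + 136 days = 2030-12-20
Step 2 - day of week:
  136 mod 7 = 3
  Tuesday + 3 days -> Friday
Result: Friday (2030-12-20)

Friday


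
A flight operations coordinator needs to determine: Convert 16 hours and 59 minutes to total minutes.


Hours: 16
Extra minutes: 59
Minutes per hour: 60
Hours to minutes: 16 x 60 = 960
Total: 960 + 59 = 1019

1019


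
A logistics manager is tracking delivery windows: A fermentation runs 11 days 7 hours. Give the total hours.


Days: 11
Extra hours: 7
Hours per day: 24
Days to hours: 11 x 24 = 264
Total: 264 + 7 = 271

271


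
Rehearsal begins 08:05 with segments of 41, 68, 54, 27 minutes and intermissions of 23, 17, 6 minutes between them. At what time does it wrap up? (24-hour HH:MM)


Start: 08:05 = 485 min from midnight
  after task 1 (41 min): 08:46
  after break (23 min): 09:09
  after task 2 (68 min): 10:17
  after break (17 min): 10:34
  after task 3 (54 min): 11:28
  after break (6 min): 11:34
  after task 4 (27 min): 12:01
Total elapsed: 236 minutes
End time: 12:01

12:01


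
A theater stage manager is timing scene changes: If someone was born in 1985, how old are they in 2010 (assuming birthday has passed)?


Birth year: 1985
Current year: 2010
Age = current year - birth year
Age = 2010 - 1985 = 25

25


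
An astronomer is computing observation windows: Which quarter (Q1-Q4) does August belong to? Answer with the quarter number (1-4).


Month: August (month 8)
Q1: January-March (months 1-3)
Q2: April-June (months 4-6)
Q3: July-September (months 7-9)
Q4: October-December (months 10-12)
Month 8 falls in Q3

3


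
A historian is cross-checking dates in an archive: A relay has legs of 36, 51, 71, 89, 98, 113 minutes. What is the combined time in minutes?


Durations: 36, 51, 71, 89, 98, 113
Running sum: 36
+ 51 = 87
+ 71 = 158
+ 89 = 247
+ 98 = 345
+ 113 = 458
Total duration: 458 minutes
That is 7 hours and 38 minutes

458


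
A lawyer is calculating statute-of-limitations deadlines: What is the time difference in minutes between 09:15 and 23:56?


Start time: 09:15 = 555 minutes from midnight
End time: 23:56 = 1436 minutes from midnight
Difference: 1436 - 555 = 881 minutes
That is 14 hours and 41 minutes

881


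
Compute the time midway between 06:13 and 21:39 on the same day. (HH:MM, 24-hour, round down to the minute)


Start time: 06:13 = 373 minutes from midnight
End time: 21:39 = 1299 minutes from midnight
Sum: 373 + 1299 = 1672
Midpoint: 1672 / 2 = 836 minutes
Convert: 836 / 60 = 13 hours, 56 minutes
Result: 13:56

13:56


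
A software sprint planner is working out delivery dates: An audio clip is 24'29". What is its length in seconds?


Minutes: 24
Seconds: 29
Convert minutes to seconds: 24 x 60 = 1440
Add remaining seconds: 1440 + 29 = 1469

1469


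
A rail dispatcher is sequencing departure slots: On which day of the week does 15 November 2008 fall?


Date: 2008-11-15
January 1, 2008 is a Tuesday
Day of year: 320
Offset from Jan 1: 319 days
319 mod 7 = 4
Result: Saturday

Saturday


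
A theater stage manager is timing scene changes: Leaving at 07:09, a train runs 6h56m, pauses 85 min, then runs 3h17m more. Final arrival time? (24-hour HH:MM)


Depart: 07:09
Leg 1: +416 min -> 14:05
Layover: +85 min -> 15:30
Leg 2: +197 min -> 18:47
Total travel: 698 minutes = 11h 38m
Arrival: 18:47

18:47


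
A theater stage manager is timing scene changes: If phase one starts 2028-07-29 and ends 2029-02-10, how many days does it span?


Start date: 2028-07-29
End date: 2029-02-10
Jul 2028: +3 days
Aug 2028: +31 days
Sep 2028: +30 days
... (5 more months)
Total: 196 days

196


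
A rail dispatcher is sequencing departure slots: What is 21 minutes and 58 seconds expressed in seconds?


Minutes: 21
Extra seconds: 58
Seconds per minute: 60
Minutes to seconds: 21 x 60 = 1260
Total: 1260 + 58 = 1318

1318


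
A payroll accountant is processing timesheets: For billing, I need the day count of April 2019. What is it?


Month: April
Year: 2019
April is a 30-day month
Total: 30 days

30


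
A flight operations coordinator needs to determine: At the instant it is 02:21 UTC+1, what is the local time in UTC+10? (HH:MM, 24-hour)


Local time: 02:21 at UTC+1 (offset 1h)
Target zone: UTC+10 (offset 10h)
Difference: 10 - (1) = 9 hours
Calculation: 2 + (9) = 11
Result: 11:21

11:21


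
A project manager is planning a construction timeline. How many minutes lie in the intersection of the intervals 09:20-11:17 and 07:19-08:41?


Interval A: [560, 677] minutes from midnight
Interval B: [439, 521] minutes from midnight
Overlap start = max(560, 439) = 560
Overlap end = min(677, 521) = 521
End <= start, so the intervals do not overlap: 0 minutes

0


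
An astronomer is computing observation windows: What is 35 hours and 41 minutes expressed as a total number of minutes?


Hours: 35
Minutes: 41
Convert hours to minutes: 35 x 60 = 2100
Add remaining minutes: 2100 + 41 = 2141

2141


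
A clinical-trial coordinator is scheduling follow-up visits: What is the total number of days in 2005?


Year: 2005
Check leap year rules:
Divisible by 4? No
2005 is not a leap year
Days: 365

365


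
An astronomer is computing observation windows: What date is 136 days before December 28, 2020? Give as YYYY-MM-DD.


Start: 2020-12-28
Subtracting 136 days
Days already passed in December: 28
After going back through December: 108 more days to subtract
November 2020: 30 days, 78 remaining
October 2020: 31 days, 47 remaining
September 2020: 30 days, 17 remaining
August 2020 has 31 days, need 17
Result: 2020-08-14

2020-08-14


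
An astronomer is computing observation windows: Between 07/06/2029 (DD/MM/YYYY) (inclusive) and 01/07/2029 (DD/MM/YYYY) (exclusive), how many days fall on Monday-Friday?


Start: 2029-06-07 (Thursday)
End (exclusive): 2029-07-01 (Sunday)
Total calendar days: 24
Full weeks: 24 // 7 = 3 -> 15 weekdays
Remaining 3 days starting on Thursday:
  Thu(w), Fri(w), Sat(-) -> 2 weekdays
Total business days: 15 + 2 = 17

17


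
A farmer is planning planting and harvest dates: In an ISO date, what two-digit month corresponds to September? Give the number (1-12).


Calendar month order:
8. August
9. September <--
10. October
September is month number 9

9


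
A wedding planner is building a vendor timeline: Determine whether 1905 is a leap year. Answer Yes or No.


Year: 1905
Divisible by 4? 1905 / 4 = 476.25 -> No
Not divisible by 4, so NOT a leap year

No


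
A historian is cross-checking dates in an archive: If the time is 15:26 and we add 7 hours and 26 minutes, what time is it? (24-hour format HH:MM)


Start time: 15:26
Adding: 7 hours 26 minutes
Minutes: 26 + 26 = 52
Hours: 15 + 7 + 0 = 22
Result: 22:52

22:52


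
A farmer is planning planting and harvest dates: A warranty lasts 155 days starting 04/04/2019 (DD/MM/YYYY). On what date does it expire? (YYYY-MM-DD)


Start: 2019-04-04
Adding 155 days
Days remaining in April: 26
After April: 129 days still to add
May 2019: 31 days, 98 remaining
June 2019: 30 days, 68 remaining
July 2019: 31 days, 37 remaining
August 2019: 31 days, 6 remaining
Result: 2019-09-06

2019-09-06


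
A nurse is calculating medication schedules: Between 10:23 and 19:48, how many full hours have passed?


Start: 10:23
End: 19:48
Hour difference: 19 - 10 = 9 hours
Minute difference: 48 - 23 = 25 minutes
Total minutes: 565
Complete hours: 565 / 60 = 9 (remainder 25)

9


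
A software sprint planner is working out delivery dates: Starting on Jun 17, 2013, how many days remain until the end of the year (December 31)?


Start: June 17, 2013
End: December 31, 2013
Days left in June: 13
July: 31
August: 31
September: 30
October: 31
... plus remaining months
Sum of remaining months: 184
Total: 13 + 184 = 197

197


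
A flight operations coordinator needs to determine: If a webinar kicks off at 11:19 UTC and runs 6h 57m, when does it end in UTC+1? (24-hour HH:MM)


Start: 11:19 in UTC
Step 1 - add duration:
  minutes: 19 + 57 = 76 (carry 1h)
  hours: 11 + 6 + 1 = 18
  end in UTC: 18:16
Step 2 - convert UTC -> UTC+1:
  offset difference: 1 - (0) = 1 hours
  18 + (1) = 19 -> mod 24 = 19
Result: 19:16 in UTC+1

19:16


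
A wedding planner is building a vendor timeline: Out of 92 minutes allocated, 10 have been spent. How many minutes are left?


Total budget: 92 minutes
Time used: 10 minutes
Remaining: 92 - 10 = 82 minutes
Percent used: 10.9%
Percent remaining: 89.1%

82


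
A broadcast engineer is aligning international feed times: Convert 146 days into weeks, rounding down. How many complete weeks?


Total days: 146
Days per week: 7
Division: 146 / 7 = 20 remainder 6
Complete weeks: 20
Remaining days: 6

20


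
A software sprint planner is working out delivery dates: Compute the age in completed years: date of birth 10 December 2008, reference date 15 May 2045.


Birth: 2008-12-10
Reference: 2045-05-15
Year difference: 2045 - 2008 = 37
Has birthday (12-10) occurred by 05-15? No
Birthday not yet reached this year -> subtract 1
Age in full years: 36

36


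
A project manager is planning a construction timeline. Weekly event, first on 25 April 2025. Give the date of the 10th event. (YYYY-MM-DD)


First occurrence: 2025-04-25 (occurrence 1)
Each occurrence is 7 days after the previous.
Occurrence 10 is 9 weeks after the first.
9 weeks = 63 days
2025-04-25 + 63 days = 2025-06-27

2025-06-27


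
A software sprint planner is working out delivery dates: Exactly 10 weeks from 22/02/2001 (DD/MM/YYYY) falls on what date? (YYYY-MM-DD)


Start: 2001-02-22
Weeks to add: 10
Convert to days: 10 x 7 = 70 days
Add 70 days to 2001-02-22
Result: 2001-05-03

2001-05-03


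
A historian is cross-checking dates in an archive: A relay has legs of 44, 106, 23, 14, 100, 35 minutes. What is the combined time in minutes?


Durations: 44, 106, 23, 14, 100, 35
Running sum: 44
+ 106 = 150
+ 23 = 173
+ 14 = 187
+ 100 = 287
+ 35 = 322
Total duration: 322 minutes
That is 5 hours and 22 minutes

322


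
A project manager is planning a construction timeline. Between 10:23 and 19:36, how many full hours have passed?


Start: 10:23
End: 19:36
Hour difference: 19 - 10 = 9 hours
Minute difference: 36 - 23 = 13 minutes
Total minutes: 553
Complete hours: 553 / 60 = 9 (remainder 13)

9


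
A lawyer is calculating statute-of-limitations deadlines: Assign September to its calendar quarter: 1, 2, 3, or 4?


Month: September (month 9)
Q1: January-March (months 1-3)
Q2: April-June (months 4-6)
Q3: July-September (months 7-9)
Q4: October-December (months 10-12)
Month 9 falls in Q3

3


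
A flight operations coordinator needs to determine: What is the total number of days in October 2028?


Month: October
Year: 2028
October is a 31-day month
Total: 31 days

31


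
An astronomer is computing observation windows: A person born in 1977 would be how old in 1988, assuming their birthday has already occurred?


Birth year: 1977
Current year: 1988
Age = current year - birth year
Age = 1988 - 1977 = 11

11


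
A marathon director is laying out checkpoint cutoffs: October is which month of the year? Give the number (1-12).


Calendar month order:
9. September
10. October <--
11. November
October is month number 10

10


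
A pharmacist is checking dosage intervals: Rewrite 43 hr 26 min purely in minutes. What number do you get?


Hours: 43
Extra minutes: 26
Minutes per hour: 60
Hours to minutes: 43 x 60 = 2580
Total: 2580 + 26 = 2606

2606


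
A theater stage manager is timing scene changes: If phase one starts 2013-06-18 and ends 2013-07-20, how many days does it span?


Start date: 2013-06-18
End date: 2013-07-20
Jun 2013: +13 days
Jul 2013: +19 days
Total: 32 days

32


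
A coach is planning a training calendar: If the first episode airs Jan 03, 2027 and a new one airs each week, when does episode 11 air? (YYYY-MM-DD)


First occurrence: 2027-01-03 (occurrence 1)
Each occurrence is 7 days after the previous.
Occurrence 11 is 10 weeks after the first.
10 weeks = 70 days
2027-01-03 + 70 days = 2027-03-14

2027-03-14


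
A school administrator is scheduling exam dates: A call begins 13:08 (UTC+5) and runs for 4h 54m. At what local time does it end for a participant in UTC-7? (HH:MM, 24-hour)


Start: 13:08 in UTC+5
Step 1 - add duration:
  minutes: 8 + 54 = 62 (carry 1h)
  hours: 13 + 4 + 1 = 18
  end in UTC+5: 18:02
Step 2 - convert UTC+5 -> UTC-7:
  offset difference: -7 - (5) = -12 hours
  18 + (-12) = 6 -> mod 24 = 6
Result: 06:02 in UTC-7

06:02


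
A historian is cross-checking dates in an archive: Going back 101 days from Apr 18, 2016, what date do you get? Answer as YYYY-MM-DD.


Start: 2016-04-18
Subtracting 101 days
Days already passed in April: 18
After going back through April: 83 more days to subtract
March 2016: 31 days, 52 remaining
February 2016: 29 days, 23 remaining
January 2016 has 31 days, need 23
Result: 2016-01-08

2016-01-08


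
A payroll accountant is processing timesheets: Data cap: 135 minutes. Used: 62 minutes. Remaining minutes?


Total budget: 135 minutes
Time used: 62 minutes
Remaining: 135 - 62 = 73 minutes
Percent used: 45.9%
Percent remaining: 54.1%

73


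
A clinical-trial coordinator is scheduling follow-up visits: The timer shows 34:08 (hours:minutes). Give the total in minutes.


Hours: 34
Minutes: 8
Convert hours to minutes: 34 x 60 = 2040
Add remaining minutes: 2040 + 8 = 2048

2048


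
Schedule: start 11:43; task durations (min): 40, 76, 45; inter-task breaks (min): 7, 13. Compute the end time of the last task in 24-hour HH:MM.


Start: 11:43 = 703 min from midnight
  after task 1 (40 min): 12:23
  after break (7 min): 12:30
  after task 2 (76 min): 13:46
  after break (13 min): 13:59
  after task 3 (45 min): 14:44
Total elapsed: 181 minutes
End time: 14:44

14:44


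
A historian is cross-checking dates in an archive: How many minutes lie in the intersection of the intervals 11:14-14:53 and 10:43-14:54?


Interval A: [674, 893] minutes from midnight
Interval B: [643, 894] minutes from midnight
Overlap start = max(674, 643) = 674
Overlap end = min(893, 894) = 893
Overlap = 893 - 674 = 219 minutes

219


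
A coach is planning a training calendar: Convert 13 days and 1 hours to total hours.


Days: 13
Extra hours: 1
Hours per day: 24
Days to hours: 13 x 24 = 312
Total: 312 + 1 = 313

313


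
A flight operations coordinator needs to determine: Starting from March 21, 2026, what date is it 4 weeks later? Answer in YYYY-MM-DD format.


Start: 2026-03-21
Weeks to add: 4
Convert to days: 4 x 7 = 28 days
Add 28 days to 2026-03-21
Result: 2026-04-18

2026-04-18


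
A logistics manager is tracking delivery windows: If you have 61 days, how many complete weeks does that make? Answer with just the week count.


Total days: 61
Days per week: 7
Division: 61 / 7 = 8 remainder 5
Complete weeks: 8
Remaining days: 5

8


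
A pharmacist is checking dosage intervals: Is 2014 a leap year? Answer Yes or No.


Year: 2014
Divisible by 4? 2014 / 4 = 503.5 -> No
Not divisible by 4, so NOT a leap year

No


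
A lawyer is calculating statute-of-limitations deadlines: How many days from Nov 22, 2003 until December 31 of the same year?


Start: November 22, 2003
End: December 31, 2003
Days left in November: 8
December: 31
Sum of remaining months: 31
Total: 8 + 31 = 39

39


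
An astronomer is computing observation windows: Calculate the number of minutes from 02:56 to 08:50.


Start time: 02:56 = 176 minutes from midnight
End time: 08:50 = 530 minutes from midnight
Difference: 530 - 176 = 354 minutes
That is 5 hours and 54 minutes

354


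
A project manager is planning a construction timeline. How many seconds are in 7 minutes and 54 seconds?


Minutes: 7
Seconds: 54
Convert minutes to seconds: 7 x 60 = 420
Add remaining seconds: 420 + 54 = 474

474


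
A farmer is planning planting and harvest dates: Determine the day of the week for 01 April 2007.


Date: 2007-04-01
January 1, 2007 is a Monday
Day of year: 91
Offset from Jan 1: 90 days
90 mod 7 = 6
Result: Sunday

Sunday


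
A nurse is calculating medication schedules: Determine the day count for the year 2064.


Year: 2064
Check leap year rules:
Divisible by 4? Yes
Divisible by 100? No
2064 is a leap year
Days: 366

366


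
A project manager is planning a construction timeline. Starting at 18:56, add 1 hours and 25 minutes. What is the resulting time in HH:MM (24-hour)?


Start time: 18:56
Adding: 1 hours 25 minutes
Minutes: 56 + 25 = 81
Minute overflow: 81 >= 60, so carry 1 hour, minutes = 21
Hours: 18 + 1 + 1 = 20
Result: 20:21

20:21


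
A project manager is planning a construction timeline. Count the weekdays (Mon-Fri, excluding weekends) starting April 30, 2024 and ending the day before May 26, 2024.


Start: 2024-04-30 (Tuesday)
End (exclusive): 2024-05-26 (Sunday)
Total calendar days: 26
Full weeks: 26 // 7 = 3 -> 15 weekdays
Remaining 5 days starting on Tuesday:
  Tue(w), Wed(w), Thu(w), Fri(w), Sat(-) -> 4 weekdays
Total business days: 15 + 4 = 19

19


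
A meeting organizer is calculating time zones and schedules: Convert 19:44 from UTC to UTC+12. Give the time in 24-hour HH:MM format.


Local time: 19:44 at UTC (offset 0h)
Target zone: UTC+12 (offset 12h)
Difference: 12 - (0) = 12 hours
Calculation: 19 + (12) = 31
Wraparound: (31) mod 24 = 7
Result: 07:44

07:44


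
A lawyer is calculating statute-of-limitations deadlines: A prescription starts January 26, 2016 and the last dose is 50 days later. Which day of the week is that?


Start: 2016-01-26 (Tuesday)
Step 1 - find target date: add 50 days
  2016-01-26 + 50 days = 2016-03-16
Step 2 - day of week:
  50 mod 7 = 1
  Tuesday + 1 days -> Wednesday
Result: Wednesday (2016-03-16)

Wednesday


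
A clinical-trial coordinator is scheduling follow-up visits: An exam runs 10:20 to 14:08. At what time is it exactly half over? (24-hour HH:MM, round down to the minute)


Start time: 10:20 = 620 minutes from midnight
End time: 14:08 = 848 minutes from midnight
Sum: 620 + 848 = 1468
Midpoint: 1468 / 2 = 734 minutes
Convert: 734 / 60 = 12 hours, 14 minutes
Result: 12:14

12:14


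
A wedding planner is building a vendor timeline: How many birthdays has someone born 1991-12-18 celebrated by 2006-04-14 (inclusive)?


Birth: 1991-12-18
Reference: 2006-04-14
Year difference: 2006 - 1991 = 15
Has birthday (12-18) occurred by 04-14? No
Birthday not yet reached this year -> subtract 1
Age in full years: 14

14


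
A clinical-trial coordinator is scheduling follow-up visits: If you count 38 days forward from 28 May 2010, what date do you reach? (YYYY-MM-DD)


Start: 2010-05-28
Adding 38 days
Days remaining in May: 3
After May: 35 days still to add
June 2010: 30 days, 5 remaining
July 2010 has 31 days, need 5
Result: 2010-07-05

2010-07-05


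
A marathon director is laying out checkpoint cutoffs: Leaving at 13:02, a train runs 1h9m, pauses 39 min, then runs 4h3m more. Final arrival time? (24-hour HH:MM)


Depart: 13:02
Leg 1: +69 min -> 14:11
Layover: +39 min -> 14:50
Leg 2: +243 min -> 18:53
Total travel: 351 minutes = 5h 51m
Arrival: 18:53

18:53


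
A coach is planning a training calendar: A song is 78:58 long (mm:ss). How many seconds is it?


Minutes: 78
Extra seconds: 58
Seconds per minute: 60
Minutes to seconds: 78 x 60 = 4680
Total: 4680 + 58 = 4738

4738


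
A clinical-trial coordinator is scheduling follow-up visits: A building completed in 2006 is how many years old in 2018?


Birth year: 2006
Current year: 2018
Age = current year - birth year
Age = 2018 - 2006 = 12

12


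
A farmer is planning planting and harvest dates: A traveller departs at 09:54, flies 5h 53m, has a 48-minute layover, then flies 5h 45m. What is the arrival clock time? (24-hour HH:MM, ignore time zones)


Depart: 09:54
Leg 1: +353 min -> 15:47
Layover: +48 min -> 16:35
Leg 2: +345 min -> 22:20
Total travel: 746 minutes = 12h 26m
Arrival: 22:20

22:20


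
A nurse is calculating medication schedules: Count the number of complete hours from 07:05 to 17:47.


Start: 07:05
End: 17:47
Hour difference: 17 - 7 = 10 hours
Minute difference: 47 - 5 = 42 minutes
Total minutes: 642
Complete hours: 642 / 60 = 10 (remainder 42)

10


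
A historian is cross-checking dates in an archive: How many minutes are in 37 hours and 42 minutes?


Hours: 37
Extra minutes: 42
Minutes per hour: 60
Hours to minutes: 37 x 60 = 2220
Total: 2220 + 42 = 2262

2262


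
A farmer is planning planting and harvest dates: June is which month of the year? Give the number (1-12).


Calendar month order:
5. May
6. June <--
7. July
June is month number 6

6


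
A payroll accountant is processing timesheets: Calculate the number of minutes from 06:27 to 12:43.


Start time: 06:27 = 387 minutes from midnight
End time: 12:43 = 763 minutes from midnight
Difference: 763 - 387 = 376 minutes
That is 6 hours and 16 minutes

376


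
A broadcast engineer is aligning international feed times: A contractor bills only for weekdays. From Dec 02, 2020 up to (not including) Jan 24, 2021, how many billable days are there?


Start: 2020-12-02 (Wednesday)
End (exclusive): 2021-01-24 (Sunday)
Total calendar days: 53
Full weeks: 53 // 7 = 7 -> 35 weekdays
Remaining 4 days starting on Wednesday:
  Wed(w), Thu(w), Fri(w), Sat(-) -> 3 weekdays
Total business days: 35 + 3 = 38

38


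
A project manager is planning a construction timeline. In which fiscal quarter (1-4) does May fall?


Month: May (month 5)
Q1: January-March (months 1-3)
Q2: April-June (months 4-6)
Q3: July-September (months 7-9)
Q4: October-December (months 10-12)
Month 5 falls in Q2

2


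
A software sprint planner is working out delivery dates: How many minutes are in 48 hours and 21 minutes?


Hours: 48
Minutes: 21
Convert hours to minutes: 48 x 60 = 2880
Add remaining minutes: 2880 + 21 = 2901

2901


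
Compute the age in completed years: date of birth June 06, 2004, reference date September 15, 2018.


Birth: 2004-06-06
Reference: 2018-09-15
Year difference: 2018 - 2004 = 14
Has birthday (06-06) occurred by 09-15? Yes
Age in full years: 14

14


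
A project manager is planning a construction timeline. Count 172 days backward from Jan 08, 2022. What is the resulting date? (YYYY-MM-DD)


Start: 2022-01-08
Subtracting 172 days
Days already passed in January: 8
After going back through January: 164 more days to subtract
December 2021: 31 days, 133 remaining
November 2021: 30 days, 103 remaining
October 2021: 31 days, 72 remaining
September 2021: 30 days, 42 remaining
Result: 2021-07-20

2021-07-20


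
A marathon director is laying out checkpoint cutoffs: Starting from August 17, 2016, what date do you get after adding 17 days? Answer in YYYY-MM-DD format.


Start: 2016-08-17
Adding 17 days
Days remaining in August: 14
After August: 3 days still to add
September 2016 has 30 days, need 3
Result: 2016-09-03

2016-09-03


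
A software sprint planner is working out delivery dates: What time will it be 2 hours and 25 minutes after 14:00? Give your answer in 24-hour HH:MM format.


Start time: 14:00
Adding: 2 hours 25 minutes
Minutes: 0 + 25 = 25
Hours: 14 + 2 + 0 = 16
Result: 16:25

16:25


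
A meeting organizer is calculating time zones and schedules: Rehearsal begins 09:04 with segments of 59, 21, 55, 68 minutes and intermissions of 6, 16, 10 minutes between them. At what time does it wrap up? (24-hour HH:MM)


Start: 09:04 = 544 min from midnight
  after task 1 (59 min): 10:03
  after break (6 min): 10:09
  after task 2 (21 min): 10:30
  after break (16 min): 10:46
  after task 3 (55 min): 11:41
  after break (10 min): 11:51
  after task 4 (68 min): 12:59
Total elapsed: 235 minutes
End time: 12:59

12:59


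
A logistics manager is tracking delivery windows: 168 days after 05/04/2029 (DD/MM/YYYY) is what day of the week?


Start: 2029-04-05 (Thursday)
Step 1 - find target date: add 168 days
  2029-04-05 + 168 days = 2029-09-20
Step 2 - day of week:
  168 mod 7 = 0
  Thursday + 0 days -> Thursday
Result: Thursday (2029-09-20)

Thursday


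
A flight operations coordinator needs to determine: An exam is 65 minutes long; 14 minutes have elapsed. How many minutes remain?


Total budget: 65 minutes
Time used: 14 minutes
Remaining: 65 - 14 = 51 minutes
Percent used: 21.5%
Percent remaining: 78.5%

51


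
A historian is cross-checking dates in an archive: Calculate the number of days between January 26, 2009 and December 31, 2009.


Start: January 26, 2009
End: December 31, 2009
Days left in January: 5
February: 28
March: 31
April: 30
May: 31
... plus remaining months
Sum of remaining months: 334
Total: 5 + 334 = 339

339


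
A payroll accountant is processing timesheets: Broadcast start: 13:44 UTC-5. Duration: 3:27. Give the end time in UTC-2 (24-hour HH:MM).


Start: 13:44 in UTC-5
Step 1 - add duration:
  minutes: 44 + 27 = 71 (carry 1h)
  hours: 13 + 3 + 1 = 17
  end in UTC-5: 17:11
Step 2 - convert UTC-5 -> UTC-2:
  offset difference: -2 - (-5) = 3 hours
  17 + (3) = 20 -> mod 24 = 20
Result: 20:11 in UTC-2

20:11


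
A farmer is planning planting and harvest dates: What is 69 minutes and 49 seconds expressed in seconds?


Minutes: 69
Extra seconds: 49
Seconds per minute: 60
Minutes to seconds: 69 x 60 = 4140
Total: 4140 + 49 = 4189

4189


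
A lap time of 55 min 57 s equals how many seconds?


Minutes: 55
Seconds: 57
Convert minutes to seconds: 55 x 60 = 3300
Add remaining seconds: 3300 + 57 = 3357

3357


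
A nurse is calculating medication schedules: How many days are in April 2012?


Month: April
Year: 2012
April is a 30-day month
Total: 30 days

30


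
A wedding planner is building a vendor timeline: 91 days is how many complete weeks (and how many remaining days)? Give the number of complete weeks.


Total days: 91
Days per week: 7
Division: 91 / 7 = 13 remainder 0
Complete weeks: 13
Remaining days: 0

13


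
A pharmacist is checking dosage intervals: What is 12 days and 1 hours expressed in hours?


Days: 12
Extra hours: 1
Hours per day: 24
Days to hours: 12 x 24 = 288
Total: 288 + 1 = 289

289


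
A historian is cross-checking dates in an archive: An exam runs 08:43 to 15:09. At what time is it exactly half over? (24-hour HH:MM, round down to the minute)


Start time: 08:43 = 523 minutes from midnight
End time: 15:09 = 909 minutes from midnight
Sum: 523 + 909 = 1432
Midpoint: 1432 / 2 = 716 minutes
Convert: 716 / 60 = 11 hours, 56 minutes
Result: 11:56

11:56


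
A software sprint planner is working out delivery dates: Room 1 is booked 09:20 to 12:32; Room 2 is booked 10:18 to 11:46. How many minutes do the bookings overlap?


Interval A: [560, 752] minutes from midnight
Interval B: [618, 706] minutes from midnight
Overlap start = max(560, 618) = 618
Overlap end = min(752, 706) = 706
Overlap = 706 - 618 = 88 minutes

88


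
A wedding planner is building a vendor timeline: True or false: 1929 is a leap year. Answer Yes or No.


Year: 1929
Divisible by 4? 1929 / 4 = 482.25 -> No
Not divisible by 4, so NOT a leap year

No


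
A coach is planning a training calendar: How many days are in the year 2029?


Year: 2029
Check leap year rules:
Divisible by 4? No
2029 is not a leap year
Days: 365

365


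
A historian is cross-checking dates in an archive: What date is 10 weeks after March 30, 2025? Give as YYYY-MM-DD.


Start: 2025-03-30
Weeks to add: 10
Convert to days: 10 x 7 = 70 days
Add 70 days to 2025-03-30
Result: 2025-06-08

2025-06-08


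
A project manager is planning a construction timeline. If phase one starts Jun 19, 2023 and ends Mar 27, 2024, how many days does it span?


Start date: 2023-06-19
End date: 2024-03-27
Jun 2023: +12 days
Jul 2023: +31 days
Aug 2023: +31 days
... (7 more months)
Total: 282 days

282


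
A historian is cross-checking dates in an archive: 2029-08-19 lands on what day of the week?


Date: 2029-08-19
January 1, 2029 is a Monday
Day of year: 231
Offset from Jan 1: 230 days
230 mod 7 = 6
Result: Sunday

Sunday


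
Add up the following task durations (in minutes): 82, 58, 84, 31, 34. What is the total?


Durations: 82, 58, 84, 31, 34
Running sum: 82
+ 58 = 140
+ 84 = 224
+ 31 = 255
+ 34 = 289
Total duration: 289 minutes
That is 4 hours and 49 minutes

289


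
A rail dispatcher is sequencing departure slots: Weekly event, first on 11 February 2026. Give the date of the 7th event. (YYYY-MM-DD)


First occurrence: 2026-02-11 (occurrence 1)
Each occurrence is 7 days after the previous.
Occurrence 7 is 6 weeks after the first.
6 weeks = 42 days
2026-02-11 + 42 days = 2026-03-25

2026-03-25


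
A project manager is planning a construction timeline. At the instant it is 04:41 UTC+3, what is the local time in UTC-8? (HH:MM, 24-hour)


Local time: 04:41 at UTC+3 (offset 3h)
Target zone: UTC-8 (offset -8h)
Difference: -8 - (3) = -11 hours
Calculation: 4 + (-11) = -7
Wraparound: (-7) mod 24 = 17
Result: 17:41

17:41


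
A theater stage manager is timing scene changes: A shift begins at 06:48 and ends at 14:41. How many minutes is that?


Start time: 06:48 = 408 minutes from midnight
End time: 14:41 = 881 minutes from midnight
Difference: 881 - 408 = 473 minutes
That is 7 hours and 53 minutes

473


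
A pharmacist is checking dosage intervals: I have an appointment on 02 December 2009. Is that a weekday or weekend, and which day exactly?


Date: 2009-12-02
January 1, 2009 is a Thursday
Day of year: 336
Offset from Jan 1: 335 days
335 mod 7 = 6
Result: Wednesday

Wednesday


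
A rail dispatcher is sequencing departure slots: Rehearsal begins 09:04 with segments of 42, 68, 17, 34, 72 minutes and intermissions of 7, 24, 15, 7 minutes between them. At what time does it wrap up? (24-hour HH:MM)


Start: 09:04 = 544 min from midnight
  after task 1 (42 min): 09:46
  after break (7 min): 09:53
  after task 2 (68 min): 11:01
  after break (24 min): 11:25
  after task 3 (17 min): 11:42
  after break (15 min): 11:57
  after task 4 (34 min): 12:31
  after break (7 min): 12:38
  after task 5 (72 min): 13:50
Total elapsed: 286 minutes
End time: 13:50

13:50


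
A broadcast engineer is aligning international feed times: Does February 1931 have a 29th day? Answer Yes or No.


Year: 1931
Divisible by 4? 1931 / 4 = 482.75 -> No
Not divisible by 4, so NOT a leap year

No


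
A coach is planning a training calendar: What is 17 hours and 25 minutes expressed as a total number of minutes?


Hours: 17
Minutes: 25
Convert hours to minutes: 17 x 60 = 1020
Add remaining minutes: 1020 + 25 = 1045

1045


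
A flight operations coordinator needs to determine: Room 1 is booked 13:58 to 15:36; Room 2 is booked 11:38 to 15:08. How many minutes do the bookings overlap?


Interval A: [838, 936] minutes from midnight
Interval B: [698, 908] minutes from midnight
Overlap start = max(838, 698) = 838
Overlap end = min(936, 908) = 908
Overlap = 908 - 838 = 70 minutes

70


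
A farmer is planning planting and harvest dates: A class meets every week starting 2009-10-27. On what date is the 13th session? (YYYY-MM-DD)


First occurrence: 2009-10-27 (occurrence 1)
Each occurrence is 7 days after the previous.
Occurrence 13 is 12 weeks after the first.
12 weeks = 84 days
2009-10-27 + 84 days = 2010-01-19

2010-01-19


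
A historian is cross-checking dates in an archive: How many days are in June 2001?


Month: June
Year: 2001
June is a 30-day month
Total: 30 days

30


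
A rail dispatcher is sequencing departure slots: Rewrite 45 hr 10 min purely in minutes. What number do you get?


Hours: 45
Extra minutes: 10
Minutes per hour: 60
Hours to minutes: 45 x 60 = 2700
Total: 2700 + 10 = 2710

2710


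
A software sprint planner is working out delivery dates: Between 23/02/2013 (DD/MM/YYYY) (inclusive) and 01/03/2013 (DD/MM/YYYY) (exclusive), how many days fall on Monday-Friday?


Start: 2013-02-23 (Saturday)
End (exclusive): 2013-03-01 (Friday)
Total calendar days: 6
Full weeks: 6 // 7 = 0 -> 0 weekdays
Remaining 6 days starting on Saturday:
  Sat(-), Sun(-), Mon(w), Tue(w), Wed(w), Thu(w) -> 4 weekdays
Total business days: 0 + 4 = 4

4


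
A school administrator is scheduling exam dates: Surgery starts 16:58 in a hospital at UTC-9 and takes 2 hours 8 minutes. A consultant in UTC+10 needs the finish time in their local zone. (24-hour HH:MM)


Start: 16:58 in UTC-9
Step 1 - add duration:
  minutes: 58 + 8 = 66 (carry 1h)
  hours: 16 + 2 + 1 = 19
  end in UTC-9: 19:06
Step 2 - convert UTC-9 -> UTC+10:
  offset difference: 10 - (-9) = 19 hours
  19 + (19) = 38 -> mod 24 = 14
Result: 14:06 in UTC+10

14:06


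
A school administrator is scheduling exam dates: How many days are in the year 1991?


Year: 1991
Check leap year rules:
Divisible by 4? No
1991 is not a leap year
Days: 365

365


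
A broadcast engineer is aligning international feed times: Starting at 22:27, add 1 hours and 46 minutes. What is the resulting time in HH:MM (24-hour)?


Start time: 22:27
Adding: 1 hours 46 minutes
Minutes: 27 + 46 = 73
Minute overflow: 73 >= 60, so carry 1 hour, minutes = 13
Hours: 22 + 1 + 1 = 24
Hour wraparound: 24 mod 24 = 0
Result: 00:13

00:13


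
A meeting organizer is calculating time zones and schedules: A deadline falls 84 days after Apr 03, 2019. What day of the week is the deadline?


Start: 2019-04-03 (Wednesday)
Step 1 - find target date: add 84 days
  2019-04-03 + 84 days = 2019-06-26
Step 2 - day of week:
  84 mod 7 = 0
  Wednesday + 0 days -> Wednesday
Result: Wednesday (2019-06-26)

Wednesday


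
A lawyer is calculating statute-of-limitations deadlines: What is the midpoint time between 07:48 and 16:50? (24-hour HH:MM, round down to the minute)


Start time: 07:48 = 468 minutes from midnight
End time: 16:50 = 1010 minutes from midnight
Sum: 468 + 1010 = 1478
Midpoint: 1478 / 2 = 739 minutes
Convert: 739 / 60 = 12 hours, 19 minutes
Result: 12:19

12:19


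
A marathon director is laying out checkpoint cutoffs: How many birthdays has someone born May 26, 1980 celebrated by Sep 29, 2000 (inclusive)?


Birth: 1980-05-26
Reference: 2000-09-29
Year difference: 2000 - 1980 = 20
Has birthday (05-26) occurred by 09-29? Yes
Age in full years: 20

20


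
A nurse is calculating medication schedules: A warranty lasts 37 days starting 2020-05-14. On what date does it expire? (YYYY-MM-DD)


Start: 2020-05-14
Adding 37 days
Days remaining in May: 17
After May: 20 days still to add
June 2020 has 30 days, need 20
Result: 2020-06-20

2020-06-20


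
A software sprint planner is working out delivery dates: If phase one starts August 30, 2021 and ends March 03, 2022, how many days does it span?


Start date: 2021-08-30
End date: 2022-03-03
Aug 2021: +2 days
Sep 2021: +30 days
Oct 2021: +31 days
... (5 more months)
Total: 185 days

185
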